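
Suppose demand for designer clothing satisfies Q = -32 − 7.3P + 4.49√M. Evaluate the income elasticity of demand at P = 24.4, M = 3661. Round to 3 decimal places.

At P = 24.4, M = 3661: Q = 61.553.
Holding P constant, ∂Q/∂M = 4.49/(2√M) = 0.0371036.
η_M = (∂Q/∂M)·(M/Q) = 0.0371036 × (3661/61.553) = 2.207.

2.207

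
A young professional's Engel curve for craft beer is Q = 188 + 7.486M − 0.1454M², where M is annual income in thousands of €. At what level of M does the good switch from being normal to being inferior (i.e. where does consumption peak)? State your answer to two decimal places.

dQ/dM = 7.486 − 0.2908M.
The good is inferior where dQ/dM < 0. Setting dQ/dM = 0 gives M = 7.486 / 0.2908 = 25.74.

25.74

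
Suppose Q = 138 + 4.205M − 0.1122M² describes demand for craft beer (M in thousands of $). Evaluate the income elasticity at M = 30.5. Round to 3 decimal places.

-0.497

At M = 30.5: Q = 161.8784.
dQ/dM = 4.205 − 0.2244M = -2.63920.
η = (dQ/dM)·(M/Q) = -2.63920 × (30.5/161.8784) = -0.497.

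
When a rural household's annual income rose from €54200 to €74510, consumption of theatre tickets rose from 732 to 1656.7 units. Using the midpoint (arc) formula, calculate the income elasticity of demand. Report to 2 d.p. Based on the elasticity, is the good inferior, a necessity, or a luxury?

2.45 (luxury)

ΔQ = 1656.7 − 732 = 924.7; midpoint Q̄ = (732 + 1656.7)/2 = 1194.35.
ΔI = 74510 − 54200 = 20310; midpoint Ī = (54200 + 74510)/2 = 64355.
η = (ΔQ/Q̄) ÷ (ΔI/Ī) = (924.7/1194.35) ÷ (20310/64355) = 2.45.
η > 1 ⇒ luxury.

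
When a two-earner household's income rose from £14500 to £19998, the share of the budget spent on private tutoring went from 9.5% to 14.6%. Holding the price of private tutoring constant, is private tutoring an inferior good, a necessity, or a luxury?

luxury

The budget share rises as income rises, so η > 1.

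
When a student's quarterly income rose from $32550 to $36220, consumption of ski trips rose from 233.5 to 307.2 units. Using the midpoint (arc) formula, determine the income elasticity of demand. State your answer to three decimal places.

2.554

ΔQ = 307.2 − 233.5 = 73.7; midpoint Q̄ = (233.5 + 307.2)/2 = 270.35.
ΔI = 36220 − 32550 = 3670; midpoint Ī = (32550 + 36220)/2 = 34385.
η = (ΔQ/Q̄) ÷ (ΔI/Ī) = (73.7/270.35) ÷ (3670/34385) = 2.554.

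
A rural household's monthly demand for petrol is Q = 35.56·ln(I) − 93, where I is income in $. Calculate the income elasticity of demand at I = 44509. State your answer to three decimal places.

0.124

At I = 44509: Q = 287.615.
dQ/dI = 35.56/I = 0.00079894 at this income.
η = (dQ/dI)·(I/Q) = 0.00079894 × (44509/287.615) = 0.124.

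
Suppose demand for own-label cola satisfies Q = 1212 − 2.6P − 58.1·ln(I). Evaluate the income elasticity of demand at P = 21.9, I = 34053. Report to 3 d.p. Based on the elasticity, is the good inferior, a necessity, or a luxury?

At P = 21.9, I = 34053: Q = 548.747.
Holding P constant, ∂Q/∂I = -58.1/I = -0.00170616.
η_I = (∂Q/∂I)·(I/Q) = -0.00170616 × (34053/548.747) = -0.106.
Since η < 0, this is an inferior good.

-0.106 (inferior good)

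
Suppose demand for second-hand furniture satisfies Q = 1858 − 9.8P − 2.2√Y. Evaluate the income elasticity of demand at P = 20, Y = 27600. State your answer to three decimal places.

At P = 20, Y = 27600: Q = 1296.509.
Holding P constant, ∂Q/∂Y = -2.2/(2√Y) = -0.00662122.
η_Y = (∂Q/∂Y)·(Y/Q) = -0.00662122 × (27600/1296.509) = -0.141.

-0.141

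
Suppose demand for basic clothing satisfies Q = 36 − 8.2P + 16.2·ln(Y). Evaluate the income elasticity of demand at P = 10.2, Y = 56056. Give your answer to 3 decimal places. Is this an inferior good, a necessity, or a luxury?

0.125 (necessity)

At P = 10.2, Y = 56056: Q = 129.493.
Holding P constant, ∂Q/∂Y = 16.2/Y = 0.000288997.
η_Y = (∂Q/∂Y)·(Y/Q) = 0.000288997 × (56056/129.493) = 0.125.
Since 0 < η < 1, this is a necessity.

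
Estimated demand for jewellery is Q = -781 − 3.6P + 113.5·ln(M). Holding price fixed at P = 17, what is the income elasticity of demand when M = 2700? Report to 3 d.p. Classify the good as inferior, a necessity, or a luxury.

2.080 (luxury)

At P = 17, M = 2700: Q = 54.564.
Holding P constant, ∂Q/∂M = 113.5/M = 0.042037.
η_M = (∂Q/∂M)·(M/Q) = 0.042037 × (2700/54.564) = 2.080.
Since η > 1, this is a luxury.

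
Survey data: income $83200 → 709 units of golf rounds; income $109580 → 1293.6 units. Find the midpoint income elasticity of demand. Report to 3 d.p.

2.133

ΔQ = 1293.6 − 709 = 584.6; midpoint Q̄ = (709 + 1293.6)/2 = 1001.3.
ΔI = 109580 − 83200 = 26380; midpoint Ī = (83200 + 109580)/2 = 96390.
η = (ΔQ/Q̄) ÷ (ΔI/Ī) = (584.6/1001.3) ÷ (26380/96390) = 2.133.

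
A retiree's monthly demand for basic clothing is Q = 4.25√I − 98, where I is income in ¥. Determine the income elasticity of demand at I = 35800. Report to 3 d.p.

0.569

At I = 35800: Q = 706.138.
dQ/dI = 4.25/(2√I) = 0.011231 at this income.
η = (dQ/dI)·(I/Q) = 0.011231 × (35800/706.138) = 0.569.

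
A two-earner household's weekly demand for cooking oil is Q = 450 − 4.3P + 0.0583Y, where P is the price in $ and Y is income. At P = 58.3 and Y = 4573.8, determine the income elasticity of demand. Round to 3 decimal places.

At P = 58.3, Y = 4573.8: Q = 465.963.
Holding P constant, ∂Q/∂Y = 0.0583.
η_Y = (∂Q/∂Y)·(Y/Q) = 0.0583 × (4573.8/465.963) = 0.572.

0.572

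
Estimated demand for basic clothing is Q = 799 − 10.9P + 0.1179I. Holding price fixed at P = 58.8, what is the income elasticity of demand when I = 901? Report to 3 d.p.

At P = 58.8, I = 901: Q = 264.308.
Holding P constant, ∂Q/∂I = 0.1179.
η_I = (∂Q/∂I)·(I/Q) = 0.1179 × (901/264.308) = 0.402.

0.402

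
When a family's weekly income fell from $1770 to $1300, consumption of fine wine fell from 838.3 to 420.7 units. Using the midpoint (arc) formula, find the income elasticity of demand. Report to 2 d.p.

2.17

ΔQ = 420.7 − 838.3 = -417.6; midpoint Q̄ = (838.3 + 420.7)/2 = 629.5.
ΔI = 1300 − 1770 = -470; midpoint Ī = (1770 + 1300)/2 = 1535.
η = (ΔQ/Q̄) ÷ (ΔI/Ī) = (-417.6/629.5) ÷ (-470/1535) = 2.17.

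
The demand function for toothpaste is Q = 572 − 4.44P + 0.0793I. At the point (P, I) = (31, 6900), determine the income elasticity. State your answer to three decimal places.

0.557

At P = 31, I = 6900: Q = 981.530.
Holding P constant, ∂Q/∂I = 0.0793.
η_I = (∂Q/∂I)·(I/Q) = 0.0793 × (6900/981.530) = 0.557.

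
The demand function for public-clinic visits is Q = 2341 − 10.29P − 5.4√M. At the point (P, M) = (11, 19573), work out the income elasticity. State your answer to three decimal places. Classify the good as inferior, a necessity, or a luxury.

At P = 11, M = 19573: Q = 1472.331.
Holding P constant, ∂Q/∂M = -5.4/(2√M) = -0.019299.
η_M = (∂Q/∂M)·(M/Q) = -0.019299 × (19573/1472.331) = -0.257.
Since η < 0, this is an inferior good.

-0.257 (inferior good)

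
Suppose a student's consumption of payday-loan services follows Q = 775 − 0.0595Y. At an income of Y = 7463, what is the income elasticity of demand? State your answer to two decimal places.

-1.34

At Y = 7463: Q = 330.952.
dQ/dY = −0.0595.
η = (dQ/dY)·(Y/Q) = -0.0595 × (7463/330.952) = -1.34.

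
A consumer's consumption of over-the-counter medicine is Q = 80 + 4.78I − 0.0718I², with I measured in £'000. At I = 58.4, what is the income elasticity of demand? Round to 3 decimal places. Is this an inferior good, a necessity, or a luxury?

At I = 58.4: Q = 114.2738.
dQ/dI = 4.78 − 0.1436I = -3.60624.
η = (dQ/dI)·(I/Q) = -3.60624 × (58.4/114.2738) = -1.843.
η < 0 ⇒ inferior good.

-1.843 (inferior good)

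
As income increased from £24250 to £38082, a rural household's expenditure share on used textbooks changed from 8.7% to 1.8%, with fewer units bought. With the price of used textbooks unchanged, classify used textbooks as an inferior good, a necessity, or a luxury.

inferior good

Quantity demanded falls as income rises, so η < 0.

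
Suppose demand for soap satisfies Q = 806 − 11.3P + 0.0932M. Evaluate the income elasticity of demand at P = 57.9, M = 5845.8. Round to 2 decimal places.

0.78

At P = 57.9, M = 5845.8: Q = 696.559.
Holding P constant, ∂Q/∂M = 0.0932.
η_M = (∂Q/∂M)·(M/Q) = 0.0932 × (5845.8/696.559) = 0.78.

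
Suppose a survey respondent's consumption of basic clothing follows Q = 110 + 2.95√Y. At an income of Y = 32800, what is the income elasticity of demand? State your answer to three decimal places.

0.415

At Y = 32800: Q = 644.268.
dQ/dY = 2.95/(2√Y) = 0.00814433 at this income.
η = (dQ/dY)·(Y/Q) = 0.00814433 × (32800/644.268) = 0.415.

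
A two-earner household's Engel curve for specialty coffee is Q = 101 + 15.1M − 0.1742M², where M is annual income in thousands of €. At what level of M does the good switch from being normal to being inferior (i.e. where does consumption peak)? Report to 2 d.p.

dQ/dM = 15.1 − 0.3484M.
The good is inferior where dQ/dM < 0. Setting dQ/dM = 0 gives M = 15.1 / 0.3484 = 43.34.

43.34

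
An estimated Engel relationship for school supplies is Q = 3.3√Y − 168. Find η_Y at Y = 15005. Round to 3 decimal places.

0.856

At Y = 15005: Q = 236.233.
dQ/dY = 3.3/(2√Y) = 0.0134699 at this income.
η = (dQ/dY)·(Y/Q) = 0.0134699 × (15005/236.233) = 0.856.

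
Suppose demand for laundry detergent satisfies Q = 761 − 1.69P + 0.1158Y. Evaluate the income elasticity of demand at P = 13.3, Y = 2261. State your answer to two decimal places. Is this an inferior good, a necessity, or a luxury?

0.26 (necessity)

At P = 13.3, Y = 2261: Q = 1000.347.
Holding P constant, ∂Q/∂Y = 0.1158.
η_Y = (∂Q/∂Y)·(Y/Q) = 0.1158 × (2261/1000.347) = 0.26.
Since 0 < η < 1, this is a necessity.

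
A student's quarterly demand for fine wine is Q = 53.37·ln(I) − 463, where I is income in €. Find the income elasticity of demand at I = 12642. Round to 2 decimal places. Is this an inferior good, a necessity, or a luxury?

1.30 (luxury)

At I = 12642: Q = 41.068.
dQ/dI = 53.37/I = 0.00422164 at this income.
η = (dQ/dI)·(I/Q) = 0.00422164 × (12642/41.068) = 1.30.
Since η > 1, the good is a luxury.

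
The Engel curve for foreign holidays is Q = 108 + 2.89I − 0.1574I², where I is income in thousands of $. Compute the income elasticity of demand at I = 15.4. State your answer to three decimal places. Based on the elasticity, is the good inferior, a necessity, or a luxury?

At I = 15.4: Q = 115.1770.
dQ/dI = 2.89 − 0.3148I = -1.95792.
η = (dQ/dI)·(I/Q) = -1.95792 × (15.4/115.1770) = -0.262.
η < 0 ⇒ inferior good.

-0.262 (inferior good)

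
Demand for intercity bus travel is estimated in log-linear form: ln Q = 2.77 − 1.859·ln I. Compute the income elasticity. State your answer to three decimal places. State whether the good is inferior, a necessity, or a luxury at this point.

-1.859 (inferior good)

In a log-linear demand, the coefficient on ln I is the income elasticity.
So η = -1.859.
η < 0 ⇒ inferior good.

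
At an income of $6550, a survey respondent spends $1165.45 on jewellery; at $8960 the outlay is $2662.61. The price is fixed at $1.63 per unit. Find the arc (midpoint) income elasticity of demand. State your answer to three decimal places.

2.517

With a constant price, Q₁ = 1165.45/1.63 = 715.000 and Q₂ = 2662.61/1.63 = 1633.503 (equivalently, work directly with expenditure since P cancels).
Midpoint %ΔQ = (2662.61 − 1165.45)/1914.03 = 0.78220; midpoint %ΔI = (8960 − 6550)/7755 = 0.31077.
η = 0.78220 / 0.31077 = 2.517.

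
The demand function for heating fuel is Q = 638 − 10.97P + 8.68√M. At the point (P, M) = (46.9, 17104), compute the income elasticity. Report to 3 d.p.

At P = 46.9, M = 17104: Q = 1258.697.
Holding P constant, ∂Q/∂M = 8.68/(2√M) = 0.0331849.
η_M = (∂Q/∂M)·(M/Q) = 0.0331849 × (17104/1258.697) = 0.451.

0.451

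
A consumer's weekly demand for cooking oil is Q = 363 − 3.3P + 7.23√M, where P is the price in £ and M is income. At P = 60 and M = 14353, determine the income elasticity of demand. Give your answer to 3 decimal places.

0.420

At P = 60, M = 14353: Q = 1031.183.
Holding P constant, ∂Q/∂M = 7.23/(2√M) = 0.0301743.
η_M = (∂Q/∂M)·(M/Q) = 0.0301743 × (14353/1031.183) = 0.420.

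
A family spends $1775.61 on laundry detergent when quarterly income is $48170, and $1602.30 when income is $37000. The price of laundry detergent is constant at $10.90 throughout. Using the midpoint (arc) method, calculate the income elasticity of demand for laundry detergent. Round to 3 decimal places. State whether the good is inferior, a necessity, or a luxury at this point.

0.391 (necessity)

With a constant price, Q₁ = 1775.61/10.90 = 162.900 and Q₂ = 1602.30/10.90 = 147.000 (equivalently, work directly with expenditure since P cancels).
Midpoint %ΔQ = (1602.30 − 1775.61)/1688.96 = -0.10261; midpoint %ΔI = (37000 − 48170)/42585 = -0.26230.
η = -0.10261 / -0.26230 = 0.391.
0 < η < 1 ⇒ necessity.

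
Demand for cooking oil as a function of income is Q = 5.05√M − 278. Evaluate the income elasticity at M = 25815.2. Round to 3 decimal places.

At M = 25815.2: Q = 533.389.
dQ/dM = 5.05/(2√M) = 0.0157153 at this income.
η = (dQ/dM)·(M/Q) = 0.0157153 × (25815.2/533.389) = 0.761.

0.761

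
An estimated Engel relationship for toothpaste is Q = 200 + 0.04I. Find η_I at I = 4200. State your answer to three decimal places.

At I = 4200: Q = 368.000.
dQ/dI = 0.04.
η = (dQ/dI)·(I/Q) = 0.04 × (4200/368.000) = 0.457.

0.457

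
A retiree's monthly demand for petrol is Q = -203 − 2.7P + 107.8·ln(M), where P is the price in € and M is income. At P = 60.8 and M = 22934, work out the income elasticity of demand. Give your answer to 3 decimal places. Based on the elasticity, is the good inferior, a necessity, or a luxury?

0.151 (necessity)

At P = 60.8, M = 22934: Q = 715.193.
Holding P constant, ∂Q/∂M = 107.8/M = 0.00470044.
η_M = (∂Q/∂M)·(M/Q) = 0.00470044 × (22934/715.193) = 0.151.
Since 0 < η < 1, this is a necessity.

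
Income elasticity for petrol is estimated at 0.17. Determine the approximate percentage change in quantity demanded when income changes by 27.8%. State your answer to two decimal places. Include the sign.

4.73%

%ΔQ ≈ η × %ΔI = 0.17 × 27.8% = 4.73%.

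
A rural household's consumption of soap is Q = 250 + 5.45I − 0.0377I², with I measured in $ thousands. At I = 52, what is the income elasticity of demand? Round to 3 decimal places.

At I = 52: Q = 431.4592.
dQ/dI = 5.45 − 0.0754I = 1.52920.
η = (dQ/dI)·(I/Q) = 1.52920 × (52/431.4592) = 0.184.

0.184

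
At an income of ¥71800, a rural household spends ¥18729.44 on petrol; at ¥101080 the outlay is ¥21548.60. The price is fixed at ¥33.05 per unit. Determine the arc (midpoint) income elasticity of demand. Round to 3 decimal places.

With a constant price, Q₁ = 18729.44/33.05 = 566.700 and Q₂ = 21548.60/33.05 = 652.000 (equivalently, work directly with expenditure since P cancels).
Midpoint %ΔQ = (21548.60 − 18729.44)/20139.02 = 0.13998; midpoint %ΔI = (101080 − 71800)/86440 = 0.33873.
η = 0.13998 / 0.33873 = 0.413.

0.413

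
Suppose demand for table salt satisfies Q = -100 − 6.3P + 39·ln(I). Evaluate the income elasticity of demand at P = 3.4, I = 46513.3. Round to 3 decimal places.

At P = 3.4, I = 46513.3: Q = 297.732.
Holding P constant, ∂Q/∂I = 39/I = 0.00083847.
η_I = (∂Q/∂I)·(I/Q) = 0.00083847 × (46513.3/297.732) = 0.131.

0.131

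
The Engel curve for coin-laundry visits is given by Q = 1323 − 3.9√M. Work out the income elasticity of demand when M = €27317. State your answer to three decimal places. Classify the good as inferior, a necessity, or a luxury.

-0.475 (inferior good)

At M = 27317: Q = 678.414.
dQ/dM = -3.9/(2√M) = -0.0117983 at this income.
η = (dQ/dM)·(M/Q) = -0.0117983 × (27317/678.414) = -0.475.
Since η < 0, the good is an inferior good.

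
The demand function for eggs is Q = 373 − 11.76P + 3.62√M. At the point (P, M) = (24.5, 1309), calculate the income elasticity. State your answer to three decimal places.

0.303

At P = 24.5, M = 1309: Q = 215.852.
Holding P constant, ∂Q/∂M = 3.62/(2√M) = 0.0500275.
η_M = (∂Q/∂M)·(M/Q) = 0.0500275 × (1309/215.852) = 0.303.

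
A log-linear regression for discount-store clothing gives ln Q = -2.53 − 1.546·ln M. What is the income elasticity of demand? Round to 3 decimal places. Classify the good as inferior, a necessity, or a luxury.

-1.546 (inferior good)

In a log-linear demand, the coefficient on ln M is the income elasticity.
So η = -1.546.
η < 0 ⇒ inferior good.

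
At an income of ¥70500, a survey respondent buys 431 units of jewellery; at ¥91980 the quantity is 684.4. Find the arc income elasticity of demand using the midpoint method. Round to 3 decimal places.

1.718

ΔQ = 684.4 − 431 = 253.4; midpoint Q̄ = (431 + 684.4)/2 = 557.7.
ΔI = 91980 − 70500 = 21480; midpoint Ī = (70500 + 91980)/2 = 81240.
η = (ΔQ/Q̄) ÷ (ΔI/Ī) = (253.4/557.7) ÷ (21480/81240) = 1.718.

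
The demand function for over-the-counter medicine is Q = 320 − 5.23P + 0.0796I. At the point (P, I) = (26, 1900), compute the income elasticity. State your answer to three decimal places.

0.451

At P = 26, I = 1900: Q = 335.260.
Holding P constant, ∂Q/∂I = 0.0796.
η_I = (∂Q/∂I)·(I/Q) = 0.0796 × (1900/335.260) = 0.451.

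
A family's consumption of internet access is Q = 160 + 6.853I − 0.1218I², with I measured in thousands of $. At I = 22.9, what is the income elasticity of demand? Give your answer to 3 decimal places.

0.115

At I = 22.9: Q = 253.0606.
dQ/dI = 6.853 − 0.2436I = 1.27456.
η = (dQ/dI)·(I/Q) = 1.27456 × (22.9/253.0606) = 0.115.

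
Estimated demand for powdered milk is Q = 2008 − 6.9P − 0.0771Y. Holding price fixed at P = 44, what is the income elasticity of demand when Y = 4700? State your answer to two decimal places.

At P = 44, Y = 4700: Q = 1342.030.
Holding P constant, ∂Q/∂Y = −0.0771.
η_Y = (∂Q/∂Y)·(Y/Q) = -0.0771 × (4700/1342.030) = -0.27.

-0.27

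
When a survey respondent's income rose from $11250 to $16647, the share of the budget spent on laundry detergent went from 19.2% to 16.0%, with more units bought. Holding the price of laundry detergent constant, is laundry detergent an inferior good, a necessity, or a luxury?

necessity

Quantity rises but the budget share falls as income rises, so 0 < η < 1.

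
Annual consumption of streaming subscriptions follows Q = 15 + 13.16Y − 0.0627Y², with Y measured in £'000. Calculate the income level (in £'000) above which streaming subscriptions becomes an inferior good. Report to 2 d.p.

dQ/dY = 13.16 − 0.1254Y.
The good is inferior where dQ/dY < 0. Setting dQ/dY = 0 gives Y = 13.16 / 0.1254 = 104.94.

104.94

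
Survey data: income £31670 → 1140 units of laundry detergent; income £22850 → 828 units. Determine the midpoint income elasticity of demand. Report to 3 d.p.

0.980

ΔQ = 828 − 1140 = -312; midpoint Q̄ = (1140 + 828)/2 = 984.
ΔI = 22850 − 31670 = -8820; midpoint Ī = (31670 + 22850)/2 = 27260.
η = (ΔQ/Q̄) ÷ (ΔI/Ī) = (-312/984) ÷ (-8820/27260) = 0.980.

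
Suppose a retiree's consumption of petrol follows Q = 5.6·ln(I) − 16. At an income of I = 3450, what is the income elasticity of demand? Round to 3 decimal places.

0.189

At I = 3450: Q = 29.618.
dQ/dI = 5.6/I = 0.00162319 at this income.
η = (dQ/dI)·(I/Q) = 0.00162319 × (3450/29.618) = 0.189.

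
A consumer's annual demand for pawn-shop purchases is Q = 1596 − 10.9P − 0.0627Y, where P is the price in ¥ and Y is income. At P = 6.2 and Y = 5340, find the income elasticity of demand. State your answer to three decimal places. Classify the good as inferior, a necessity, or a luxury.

At P = 6.2, Y = 5340: Q = 1193.602.
Holding P constant, ∂Q/∂Y = −0.0627.
η_Y = (∂Q/∂Y)·(Y/Q) = -0.0627 × (5340/1193.602) = -0.281.
Since η < 0, this is an inferior good.

-0.281 (inferior good)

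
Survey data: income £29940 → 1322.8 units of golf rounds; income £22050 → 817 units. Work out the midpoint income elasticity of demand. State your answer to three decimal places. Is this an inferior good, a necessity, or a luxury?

ΔQ = 817 − 1322.8 = -505.8; midpoint Q̄ = (1322.8 + 817)/2 = 1069.9.
ΔI = 22050 − 29940 = -7890; midpoint Ī = (29940 + 22050)/2 = 25995.
η = (ΔQ/Q̄) ÷ (ΔI/Ī) = (-505.8/1069.9) ÷ (-7890/25995) = 1.558.
η > 1 ⇒ luxury.

1.558 (luxury)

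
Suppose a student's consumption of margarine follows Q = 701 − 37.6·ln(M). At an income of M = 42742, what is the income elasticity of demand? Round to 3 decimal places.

At M = 42742: Q = 300.074.
dQ/dM = -37.6/M = -0.000879697 at this income.
η = (dQ/dM)·(M/Q) = -0.000879697 × (42742/300.074) = -0.125.

-0.125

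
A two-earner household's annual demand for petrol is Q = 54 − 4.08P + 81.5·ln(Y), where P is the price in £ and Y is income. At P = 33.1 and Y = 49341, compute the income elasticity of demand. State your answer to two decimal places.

0.10

At P = 33.1, Y = 49341: Q = 799.683.
Holding P constant, ∂Q/∂Y = 81.5/Y = 0.00165177.
η_Y = (∂Q/∂Y)·(Y/Q) = 0.00165177 × (49341/799.683) = 0.10.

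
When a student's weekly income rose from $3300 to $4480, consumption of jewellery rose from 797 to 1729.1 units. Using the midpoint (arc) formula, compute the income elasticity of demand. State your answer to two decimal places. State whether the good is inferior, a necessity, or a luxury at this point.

ΔQ = 1729.1 − 797 = 932.1; midpoint Q̄ = (797 + 1729.1)/2 = 1263.05.
ΔI = 4480 − 3300 = 1180; midpoint Ī = (3300 + 4480)/2 = 3890.
η = (ΔQ/Q̄) ÷ (ΔI/Ī) = (932.1/1263.05) ÷ (1180/3890) = 2.43.
η > 1 ⇒ luxury.

2.43 (luxury)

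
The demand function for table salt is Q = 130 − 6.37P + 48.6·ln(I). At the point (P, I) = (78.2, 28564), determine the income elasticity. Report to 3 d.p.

0.372

At P = 78.2, I = 28564: Q = 130.497.
Holding P constant, ∂Q/∂I = 48.6/I = 0.00170144.
η_I = (∂Q/∂I)·(I/Q) = 0.00170144 × (28564/130.497) = 0.372.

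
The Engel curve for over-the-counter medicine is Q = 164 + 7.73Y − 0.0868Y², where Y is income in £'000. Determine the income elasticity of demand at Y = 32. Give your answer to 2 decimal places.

0.22

At Y = 32: Q = 322.4768.
dQ/dY = 7.73 − 0.1736Y = 2.17480.
η = (dQ/dY)·(Y/Q) = 2.17480 × (32/322.4768) = 0.22.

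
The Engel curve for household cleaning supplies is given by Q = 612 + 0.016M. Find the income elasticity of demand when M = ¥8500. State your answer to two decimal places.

At M = 8500: Q = 748.000.
dQ/dM = 0.016.
η = (dQ/dM)·(M/Q) = 0.016 × (8500/748.000) = 0.18.

0.18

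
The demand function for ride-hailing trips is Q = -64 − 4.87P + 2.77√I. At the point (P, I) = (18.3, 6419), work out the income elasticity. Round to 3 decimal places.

At P = 18.3, I = 6419: Q = 68.808.
Holding P constant, ∂Q/∂I = 2.77/(2√I) = 0.0172869.
η_I = (∂Q/∂I)·(I/Q) = 0.0172869 × (6419/68.808) = 1.613.

1.613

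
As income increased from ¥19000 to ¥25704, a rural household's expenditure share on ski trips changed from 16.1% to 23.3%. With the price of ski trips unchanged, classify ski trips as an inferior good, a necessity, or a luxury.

luxury

The budget share rises as income rises, so η > 1.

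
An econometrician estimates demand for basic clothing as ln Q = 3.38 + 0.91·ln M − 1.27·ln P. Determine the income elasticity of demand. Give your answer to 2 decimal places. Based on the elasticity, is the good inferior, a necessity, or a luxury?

0.91 (necessity)

In a log-linear demand, the coefficient on ln M is the income elasticity.
So η = 0.91.
0 < η < 1 ⇒ necessity.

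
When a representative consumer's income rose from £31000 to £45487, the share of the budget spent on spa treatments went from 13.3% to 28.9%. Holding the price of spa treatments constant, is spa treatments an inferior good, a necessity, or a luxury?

The budget share rises as income rises, so η > 1.

luxury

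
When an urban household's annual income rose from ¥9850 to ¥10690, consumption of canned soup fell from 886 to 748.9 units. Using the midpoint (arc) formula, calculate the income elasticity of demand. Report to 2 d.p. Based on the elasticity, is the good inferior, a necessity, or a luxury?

-2.05 (inferior good)

ΔQ = 748.9 − 886 = -137.1; midpoint Q̄ = (886 + 748.9)/2 = 817.45.
ΔI = 10690 − 9850 = 840; midpoint Ī = (9850 + 10690)/2 = 10270.
η = (ΔQ/Q̄) ÷ (ΔI/Ī) = (-137.1/817.45) ÷ (840/10270) = -2.05.
η < 0 ⇒ inferior good.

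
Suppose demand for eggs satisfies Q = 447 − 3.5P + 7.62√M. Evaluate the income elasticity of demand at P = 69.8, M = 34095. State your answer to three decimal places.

0.437

At P = 69.8, M = 34095: Q = 1609.720.
Holding P constant, ∂Q/∂M = 7.62/(2√M) = 0.0206338.
η_M = (∂Q/∂M)·(M/Q) = 0.0206338 × (34095/1609.720) = 0.437.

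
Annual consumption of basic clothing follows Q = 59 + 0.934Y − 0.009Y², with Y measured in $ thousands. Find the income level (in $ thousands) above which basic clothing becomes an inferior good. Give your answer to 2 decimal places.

dQ/dY = 0.934 − 0.018Y.
The good is inferior where dQ/dY < 0. Setting dQ/dY = 0 gives Y = 0.934 / 0.018 = 51.89.

51.89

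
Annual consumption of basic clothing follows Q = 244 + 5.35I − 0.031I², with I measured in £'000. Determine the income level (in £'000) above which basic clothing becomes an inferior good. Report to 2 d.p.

dQ/dI = 5.35 − 0.062I.
The good is inferior where dQ/dI < 0. Setting dQ/dI = 0 gives I = 5.35 / 0.062 = 86.29.

86.29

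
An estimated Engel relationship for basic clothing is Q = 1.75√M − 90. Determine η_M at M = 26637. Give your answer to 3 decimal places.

At M = 26637: Q = 195.615.
dQ/dM = 1.75/(2√M) = 0.00536124 at this income.
η = (dQ/dM)·(M/Q) = 0.00536124 × (26637/195.615) = 0.730.

0.730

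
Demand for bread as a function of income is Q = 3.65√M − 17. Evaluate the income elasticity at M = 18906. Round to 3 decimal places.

0.518

At M = 18906: Q = 484.872.
dQ/dM = 3.65/(2√M) = 0.0132728 at this income.
η = (dQ/dM)·(M/Q) = 0.0132728 × (18906/484.872) = 0.518.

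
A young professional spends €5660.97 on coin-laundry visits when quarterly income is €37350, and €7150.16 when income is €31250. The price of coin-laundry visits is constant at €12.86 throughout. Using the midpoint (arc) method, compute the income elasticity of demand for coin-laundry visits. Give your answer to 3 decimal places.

With a constant price, Q₁ = 5660.97/12.86 = 440.200 and Q₂ = 7150.16/12.86 = 556.000 (equivalently, work directly with expenditure since P cancels).
Midpoint %ΔQ = (7150.16 − 5660.97)/6405.57 = 0.23248; midpoint %ΔI = (31250 − 37350)/34300 = -0.17784.
η = 0.23248 / -0.17784 = -1.307.

-1.307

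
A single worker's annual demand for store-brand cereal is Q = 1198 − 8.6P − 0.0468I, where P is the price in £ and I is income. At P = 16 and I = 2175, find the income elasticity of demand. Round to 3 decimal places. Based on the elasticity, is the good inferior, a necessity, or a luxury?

-0.106 (inferior good)

At P = 16, I = 2175: Q = 958.610.
Holding P constant, ∂Q/∂I = −0.0468.
η_I = (∂Q/∂I)·(I/Q) = -0.0468 × (2175/958.610) = -0.106.
Since η < 0, this is an inferior good.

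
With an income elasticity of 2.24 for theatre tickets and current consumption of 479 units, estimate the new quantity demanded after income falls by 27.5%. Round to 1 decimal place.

183.9

%ΔQ ≈ η × %ΔI = 2.24 × (-27.5%) = -61.6%.
New Q ≈ 479 × (1 − 0.616) = 183.9.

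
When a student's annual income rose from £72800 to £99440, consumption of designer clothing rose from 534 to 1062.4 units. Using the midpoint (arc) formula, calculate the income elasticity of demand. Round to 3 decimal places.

2.140

ΔQ = 1062.4 − 534 = 528.4; midpoint Q̄ = (534 + 1062.4)/2 = 798.2.
ΔI = 99440 − 72800 = 26640; midpoint Ī = (72800 + 99440)/2 = 86120.
η = (ΔQ/Q̄) ÷ (ΔI/Ī) = (528.4/798.2) ÷ (26640/86120) = 2.140.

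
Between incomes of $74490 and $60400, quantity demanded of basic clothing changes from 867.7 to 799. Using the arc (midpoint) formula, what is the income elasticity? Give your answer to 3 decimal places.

ΔQ = 799 − 867.7 = -68.7; midpoint Q̄ = (867.7 + 799)/2 = 833.35.
ΔI = 60400 − 74490 = -14090; midpoint Ī = (74490 + 60400)/2 = 67445.
η = (ΔQ/Q̄) ÷ (ΔI/Ī) = (-68.7/833.35) ÷ (-14090/67445) = 0.395.

0.395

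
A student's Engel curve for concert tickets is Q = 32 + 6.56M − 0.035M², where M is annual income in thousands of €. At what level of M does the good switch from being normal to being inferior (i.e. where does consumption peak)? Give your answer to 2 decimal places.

dQ/dM = 6.56 − 0.07M.
The good is inferior where dQ/dM < 0. Setting dQ/dM = 0 gives M = 6.56 / 0.07 = 93.71.

93.71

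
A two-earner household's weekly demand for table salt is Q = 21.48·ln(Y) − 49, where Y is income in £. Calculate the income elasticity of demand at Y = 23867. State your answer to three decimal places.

0.128

At Y = 23867: Q = 167.524.
dQ/dY = 21.48/Y = 0.000899987 at this income.
η = (dQ/dY)·(Y/Q) = 0.000899987 × (23867/167.524) = 0.128.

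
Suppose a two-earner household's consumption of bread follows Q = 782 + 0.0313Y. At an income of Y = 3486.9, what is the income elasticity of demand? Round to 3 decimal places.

At Y = 3486.9: Q = 891.140.
dQ/dY = 0.0313.
η = (dQ/dY)·(Y/Q) = 0.0313 × (3486.9/891.140) = 0.122.

0.122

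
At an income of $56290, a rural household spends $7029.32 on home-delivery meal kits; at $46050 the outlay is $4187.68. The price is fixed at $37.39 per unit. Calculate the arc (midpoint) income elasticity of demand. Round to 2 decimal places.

2.53

With a constant price, Q₁ = 7029.32/37.39 = 188.000 and Q₂ = 4187.68/37.39 = 112.000 (equivalently, work directly with expenditure since P cancels).
Midpoint %ΔQ = (4187.68 − 7029.32)/5608.50 = -0.50667; midpoint %ΔI = (46050 − 56290)/51170 = -0.20012.
η = -0.50667 / -0.20012 = 2.53.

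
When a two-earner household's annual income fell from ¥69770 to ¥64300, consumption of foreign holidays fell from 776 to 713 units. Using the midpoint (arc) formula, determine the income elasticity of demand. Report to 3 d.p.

ΔQ = 713 − 776 = -63; midpoint Q̄ = (776 + 713)/2 = 744.5.
ΔI = 64300 − 69770 = -5470; midpoint Ī = (69770 + 64300)/2 = 67035.
η = (ΔQ/Q̄) ÷ (ΔI/Ī) = (-63/744.5) ÷ (-5470/67035) = 1.037.

1.037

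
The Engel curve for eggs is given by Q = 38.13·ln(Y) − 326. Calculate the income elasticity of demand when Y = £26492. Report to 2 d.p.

0.61

At Y = 26492: Q = 62.339.
dQ/dY = 38.13/Y = 0.0014393 at this income.
η = (dQ/dY)·(Y/Q) = 0.0014393 × (26492/62.339) = 0.61.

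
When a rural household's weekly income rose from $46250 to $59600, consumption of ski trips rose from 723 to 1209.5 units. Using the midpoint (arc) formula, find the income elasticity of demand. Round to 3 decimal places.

1.996

ΔQ = 1209.5 − 723 = 486.5; midpoint Q̄ = (723 + 1209.5)/2 = 966.25.
ΔI = 59600 − 46250 = 13350; midpoint Ī = (46250 + 59600)/2 = 52925.
η = (ΔQ/Q̄) ÷ (ΔI/Ī) = (486.5/966.25) ÷ (13350/52925) = 1.996.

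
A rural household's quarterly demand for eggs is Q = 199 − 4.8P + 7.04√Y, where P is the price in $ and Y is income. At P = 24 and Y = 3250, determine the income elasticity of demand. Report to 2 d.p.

At P = 24, Y = 3250: Q = 485.142.
Holding P constant, ∂Q/∂Y = 7.04/(2√Y) = 0.0617449.
η_Y = (∂Q/∂Y)·(Y/Q) = 0.0617449 × (3250/485.142) = 0.41.

0.41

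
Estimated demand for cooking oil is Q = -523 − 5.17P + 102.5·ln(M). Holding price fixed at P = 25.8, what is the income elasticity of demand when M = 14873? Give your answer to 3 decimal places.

At P = 25.8, M = 14873: Q = 328.363.
Holding P constant, ∂Q/∂M = 102.5/M = 0.00689168.
η_M = (∂Q/∂M)·(M/Q) = 0.00689168 × (14873/328.363) = 0.312.

0.312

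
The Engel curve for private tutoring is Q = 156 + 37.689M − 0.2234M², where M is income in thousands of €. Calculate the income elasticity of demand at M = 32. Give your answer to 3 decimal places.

At M = 32: Q = 1133.2864.
dQ/dM = 37.689 − 0.4468M = 23.39140.
η = (dQ/dM)·(M/Q) = 23.39140 × (32/1133.2864) = 0.660.

0.660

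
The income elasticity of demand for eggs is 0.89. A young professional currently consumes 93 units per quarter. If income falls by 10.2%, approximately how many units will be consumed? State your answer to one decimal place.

%ΔQ ≈ η × %ΔI = 0.89 × (-10.2%) = -9.078%.
New Q ≈ 93 × (1 − 0.09078) = 84.6.

84.6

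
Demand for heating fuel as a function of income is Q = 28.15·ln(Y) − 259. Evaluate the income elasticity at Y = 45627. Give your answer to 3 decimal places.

0.655

At Y = 45627: Q = 43.000.
dQ/dY = 28.15/Y = 0.000616959 at this income.
η = (dQ/dY)·(Y/Q) = 0.000616959 × (45627/43.000) = 0.655.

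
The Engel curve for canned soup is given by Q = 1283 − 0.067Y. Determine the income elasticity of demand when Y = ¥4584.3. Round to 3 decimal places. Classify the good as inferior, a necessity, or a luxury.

At Y = 4584.3: Q = 975.852.
dQ/dY = −0.067.
η = (dQ/dY)·(Y/Q) = -0.067 × (4584.3/975.852) = -0.315.
Since η < 0, the good is an inferior good.

-0.315 (inferior good)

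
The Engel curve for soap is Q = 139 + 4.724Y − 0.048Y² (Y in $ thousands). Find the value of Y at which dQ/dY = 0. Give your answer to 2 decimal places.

dQ/dY = 4.724 − 0.096Y.
The good is inferior where dQ/dY < 0. Setting dQ/dY = 0 gives Y = 4.724 / 0.096 = 49.21.

49.21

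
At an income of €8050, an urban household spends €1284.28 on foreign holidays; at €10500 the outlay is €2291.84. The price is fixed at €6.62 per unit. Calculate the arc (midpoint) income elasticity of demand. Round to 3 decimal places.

2.133

With a constant price, Q₁ = 1284.28/6.62 = 194.000 and Q₂ = 2291.84/6.62 = 346.199 (equivalently, work directly with expenditure since P cancels).
Midpoint %ΔQ = (2291.84 − 1284.28)/1788.06 = 0.56349; midpoint %ΔI = (10500 − 8050)/9275 = 0.26415.
η = 0.56349 / 0.26415 = 2.133.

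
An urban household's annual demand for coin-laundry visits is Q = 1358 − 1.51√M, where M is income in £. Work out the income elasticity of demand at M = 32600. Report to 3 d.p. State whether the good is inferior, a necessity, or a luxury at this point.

-0.126 (inferior good)

At M = 32600: Q = 1085.362.
dQ/dM = -1.51/(2√M) = -0.00418156 at this income.
η = (dQ/dM)·(M/Q) = -0.00418156 × (32600/1085.362) = -0.126.
Since η < 0, the good is an inferior good.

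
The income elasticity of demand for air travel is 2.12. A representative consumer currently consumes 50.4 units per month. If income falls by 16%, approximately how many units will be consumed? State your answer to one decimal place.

33.3

%ΔQ ≈ η × %ΔI = 2.12 × (-16%) = -33.92%.
New Q ≈ 50.4 × (1 − 0.3392) = 33.3.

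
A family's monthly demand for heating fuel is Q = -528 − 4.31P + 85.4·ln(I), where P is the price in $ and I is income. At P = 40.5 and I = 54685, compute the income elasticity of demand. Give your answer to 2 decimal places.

0.37

At P = 40.5, I = 54685: Q = 229.103.
Holding P constant, ∂Q/∂I = 85.4/I = 0.00156167.
η_I = (∂Q/∂I)·(I/Q) = 0.00156167 × (54685/229.103) = 0.37.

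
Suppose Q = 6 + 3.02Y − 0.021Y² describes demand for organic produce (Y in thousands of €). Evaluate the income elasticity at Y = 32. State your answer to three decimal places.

At Y = 32: Q = 81.1360.
dQ/dY = 3.02 − 0.042Y = 1.67600.
η = (dQ/dY)·(Y/Q) = 1.67600 × (32/81.1360) = 0.661.

0.661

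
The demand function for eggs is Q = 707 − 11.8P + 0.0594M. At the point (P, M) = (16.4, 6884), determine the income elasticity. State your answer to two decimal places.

0.44

At P = 16.4, M = 6884: Q = 922.390.
Holding P constant, ∂Q/∂M = 0.0594.
η_M = (∂Q/∂M)·(M/Q) = 0.0594 × (6884/922.390) = 0.44.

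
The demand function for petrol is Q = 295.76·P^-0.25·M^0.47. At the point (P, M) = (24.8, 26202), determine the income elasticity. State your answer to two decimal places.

0.47

For a multiplicative demand Q = A·P^α·M^β, the income elasticity is β everywhere.
Here β = 0.47, so η = 0.47.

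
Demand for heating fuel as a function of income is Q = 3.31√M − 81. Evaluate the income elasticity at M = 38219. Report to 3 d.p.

0.572

At M = 38219: Q = 566.094.
dQ/dM = 3.31/(2√M) = 0.00846561 at this income.
η = (dQ/dM)·(M/Q) = 0.00846561 × (38219/566.094) = 0.572.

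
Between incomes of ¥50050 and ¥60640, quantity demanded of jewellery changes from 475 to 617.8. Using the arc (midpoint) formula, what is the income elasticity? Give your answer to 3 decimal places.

1.366

ΔQ = 617.8 − 475 = 142.8; midpoint Q̄ = (475 + 617.8)/2 = 546.4.
ΔI = 60640 − 50050 = 10590; midpoint Ī = (50050 + 60640)/2 = 55345.
η = (ΔQ/Q̄) ÷ (ΔI/Ī) = (142.8/546.4) ÷ (10590/55345) = 1.366.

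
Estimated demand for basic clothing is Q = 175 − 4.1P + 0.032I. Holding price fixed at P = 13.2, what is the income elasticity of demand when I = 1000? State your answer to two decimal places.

At P = 13.2, I = 1000: Q = 152.880.
Holding P constant, ∂Q/∂I = 0.032.
η_I = (∂Q/∂I)·(I/Q) = 0.032 × (1000/152.880) = 0.21.

0.21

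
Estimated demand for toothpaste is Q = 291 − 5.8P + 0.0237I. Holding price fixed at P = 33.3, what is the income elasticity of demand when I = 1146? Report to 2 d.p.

0.22

At P = 33.3, I = 1146: Q = 125.020.
Holding P constant, ∂Q/∂I = 0.0237.
η_I = (∂Q/∂I)·(I/Q) = 0.0237 × (1146/125.020) = 0.22.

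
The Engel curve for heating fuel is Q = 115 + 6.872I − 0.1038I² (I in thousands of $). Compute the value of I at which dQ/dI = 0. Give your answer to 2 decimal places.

33.10

dQ/dI = 6.872 − 0.2076I.
The good is inferior where dQ/dI < 0. Setting dQ/dI = 0 gives I = 6.872 / 0.2076 = 33.10.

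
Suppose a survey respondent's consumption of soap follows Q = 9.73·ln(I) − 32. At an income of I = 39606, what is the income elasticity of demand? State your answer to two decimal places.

0.14

At I = 39606: Q = 71.009.
dQ/dI = 9.73/I = 0.00024567 at this income.
η = (dQ/dI)·(I/Q) = 0.00024567 × (39606/71.009) = 0.14.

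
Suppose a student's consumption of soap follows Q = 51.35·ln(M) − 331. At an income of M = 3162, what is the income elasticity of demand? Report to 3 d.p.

0.620

At M = 3162: Q = 82.828.
dQ/dM = 51.35/M = 0.0162397 at this income.
η = (dQ/dM)·(M/Q) = 0.0162397 × (3162/82.828) = 0.620.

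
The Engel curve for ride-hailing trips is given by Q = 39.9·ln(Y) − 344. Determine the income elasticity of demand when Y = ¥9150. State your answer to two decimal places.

2.00

At Y = 9150: Q = 19.948.
dQ/dY = 39.9/Y = 0.00436066 at this income.
η = (dQ/dY)·(Y/Q) = 0.00436066 × (9150/19.948) = 2.00.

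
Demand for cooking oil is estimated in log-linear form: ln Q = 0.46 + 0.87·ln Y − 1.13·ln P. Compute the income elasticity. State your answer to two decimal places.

0.87

In a log-linear demand, the coefficient on ln Y is the income elasticity.
So η = 0.87.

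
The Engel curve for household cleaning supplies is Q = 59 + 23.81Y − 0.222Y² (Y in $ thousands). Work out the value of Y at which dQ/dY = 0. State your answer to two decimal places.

dQ/dY = 23.81 − 0.444Y.
The good is inferior where dQ/dY < 0. Setting dQ/dY = 0 gives Y = 23.81 / 0.444 = 53.63.

53.63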